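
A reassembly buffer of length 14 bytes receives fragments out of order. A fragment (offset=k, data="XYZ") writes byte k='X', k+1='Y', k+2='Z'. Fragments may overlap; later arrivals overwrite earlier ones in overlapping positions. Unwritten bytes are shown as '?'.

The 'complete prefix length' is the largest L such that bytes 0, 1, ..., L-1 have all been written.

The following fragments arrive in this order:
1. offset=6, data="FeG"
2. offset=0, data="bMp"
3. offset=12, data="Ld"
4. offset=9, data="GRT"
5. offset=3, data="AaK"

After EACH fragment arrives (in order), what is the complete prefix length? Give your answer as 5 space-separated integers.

Fragment 1: offset=6 data="FeG" -> buffer=??????FeG????? -> prefix_len=0
Fragment 2: offset=0 data="bMp" -> buffer=bMp???FeG????? -> prefix_len=3
Fragment 3: offset=12 data="Ld" -> buffer=bMp???FeG???Ld -> prefix_len=3
Fragment 4: offset=9 data="GRT" -> buffer=bMp???FeGGRTLd -> prefix_len=3
Fragment 5: offset=3 data="AaK" -> buffer=bMpAaKFeGGRTLd -> prefix_len=14

Answer: 0 3 3 3 14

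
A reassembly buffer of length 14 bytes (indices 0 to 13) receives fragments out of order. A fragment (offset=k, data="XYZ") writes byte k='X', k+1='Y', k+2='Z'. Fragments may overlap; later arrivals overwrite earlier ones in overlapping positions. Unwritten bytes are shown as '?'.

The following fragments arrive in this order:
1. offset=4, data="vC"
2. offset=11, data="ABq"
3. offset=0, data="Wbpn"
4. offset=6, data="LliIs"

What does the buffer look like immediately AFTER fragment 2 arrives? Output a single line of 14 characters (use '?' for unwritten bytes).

Fragment 1: offset=4 data="vC" -> buffer=????vC????????
Fragment 2: offset=11 data="ABq" -> buffer=????vC?????ABq

Answer: ????vC?????ABq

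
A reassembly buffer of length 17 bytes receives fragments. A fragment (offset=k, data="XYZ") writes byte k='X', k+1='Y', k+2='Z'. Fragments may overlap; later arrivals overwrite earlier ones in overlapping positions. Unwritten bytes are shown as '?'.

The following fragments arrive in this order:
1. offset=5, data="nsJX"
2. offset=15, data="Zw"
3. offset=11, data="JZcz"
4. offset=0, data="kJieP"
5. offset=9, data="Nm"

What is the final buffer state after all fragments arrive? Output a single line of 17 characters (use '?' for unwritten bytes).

Fragment 1: offset=5 data="nsJX" -> buffer=?????nsJX????????
Fragment 2: offset=15 data="Zw" -> buffer=?????nsJX??????Zw
Fragment 3: offset=11 data="JZcz" -> buffer=?????nsJX??JZczZw
Fragment 4: offset=0 data="kJieP" -> buffer=kJiePnsJX??JZczZw
Fragment 5: offset=9 data="Nm" -> buffer=kJiePnsJXNmJZczZw

Answer: kJiePnsJXNmJZczZw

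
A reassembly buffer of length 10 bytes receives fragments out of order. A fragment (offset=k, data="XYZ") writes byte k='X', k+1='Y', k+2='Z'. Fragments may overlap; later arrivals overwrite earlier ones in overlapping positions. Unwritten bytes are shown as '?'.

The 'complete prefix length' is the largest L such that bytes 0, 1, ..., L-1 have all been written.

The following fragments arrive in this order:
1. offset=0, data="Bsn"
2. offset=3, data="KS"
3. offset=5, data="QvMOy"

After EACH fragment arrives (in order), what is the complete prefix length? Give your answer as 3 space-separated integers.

Answer: 3 5 10

Derivation:
Fragment 1: offset=0 data="Bsn" -> buffer=Bsn??????? -> prefix_len=3
Fragment 2: offset=3 data="KS" -> buffer=BsnKS????? -> prefix_len=5
Fragment 3: offset=5 data="QvMOy" -> buffer=BsnKSQvMOy -> prefix_len=10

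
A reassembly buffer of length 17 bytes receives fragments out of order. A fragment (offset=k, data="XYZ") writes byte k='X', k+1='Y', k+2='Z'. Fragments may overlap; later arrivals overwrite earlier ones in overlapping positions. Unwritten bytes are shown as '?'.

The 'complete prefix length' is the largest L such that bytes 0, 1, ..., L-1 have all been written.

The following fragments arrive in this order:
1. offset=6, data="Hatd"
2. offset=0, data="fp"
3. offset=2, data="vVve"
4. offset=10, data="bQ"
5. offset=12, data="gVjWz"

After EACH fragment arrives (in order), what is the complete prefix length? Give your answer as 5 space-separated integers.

Fragment 1: offset=6 data="Hatd" -> buffer=??????Hatd??????? -> prefix_len=0
Fragment 2: offset=0 data="fp" -> buffer=fp????Hatd??????? -> prefix_len=2
Fragment 3: offset=2 data="vVve" -> buffer=fpvVveHatd??????? -> prefix_len=10
Fragment 4: offset=10 data="bQ" -> buffer=fpvVveHatdbQ????? -> prefix_len=12
Fragment 5: offset=12 data="gVjWz" -> buffer=fpvVveHatdbQgVjWz -> prefix_len=17

Answer: 0 2 10 12 17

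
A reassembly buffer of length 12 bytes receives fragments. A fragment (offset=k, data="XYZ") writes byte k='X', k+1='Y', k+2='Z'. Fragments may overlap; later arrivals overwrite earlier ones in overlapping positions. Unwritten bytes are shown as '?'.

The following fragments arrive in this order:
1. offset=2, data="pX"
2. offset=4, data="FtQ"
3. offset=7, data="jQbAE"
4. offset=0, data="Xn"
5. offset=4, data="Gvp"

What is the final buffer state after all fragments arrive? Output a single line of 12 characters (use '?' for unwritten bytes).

Fragment 1: offset=2 data="pX" -> buffer=??pX????????
Fragment 2: offset=4 data="FtQ" -> buffer=??pXFtQ?????
Fragment 3: offset=7 data="jQbAE" -> buffer=??pXFtQjQbAE
Fragment 4: offset=0 data="Xn" -> buffer=XnpXFtQjQbAE
Fragment 5: offset=4 data="Gvp" -> buffer=XnpXGvpjQbAE

Answer: XnpXGvpjQbAE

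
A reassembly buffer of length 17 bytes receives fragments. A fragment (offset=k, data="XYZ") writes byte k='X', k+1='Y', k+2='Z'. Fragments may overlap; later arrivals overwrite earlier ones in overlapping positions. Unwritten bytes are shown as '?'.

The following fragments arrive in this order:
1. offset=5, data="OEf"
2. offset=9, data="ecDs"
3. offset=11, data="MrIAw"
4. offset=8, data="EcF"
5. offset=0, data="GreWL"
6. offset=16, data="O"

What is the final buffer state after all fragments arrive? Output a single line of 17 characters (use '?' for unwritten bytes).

Answer: GreWLOEfEcFMrIAwO

Derivation:
Fragment 1: offset=5 data="OEf" -> buffer=?????OEf?????????
Fragment 2: offset=9 data="ecDs" -> buffer=?????OEf?ecDs????
Fragment 3: offset=11 data="MrIAw" -> buffer=?????OEf?ecMrIAw?
Fragment 4: offset=8 data="EcF" -> buffer=?????OEfEcFMrIAw?
Fragment 5: offset=0 data="GreWL" -> buffer=GreWLOEfEcFMrIAw?
Fragment 6: offset=16 data="O" -> buffer=GreWLOEfEcFMrIAwO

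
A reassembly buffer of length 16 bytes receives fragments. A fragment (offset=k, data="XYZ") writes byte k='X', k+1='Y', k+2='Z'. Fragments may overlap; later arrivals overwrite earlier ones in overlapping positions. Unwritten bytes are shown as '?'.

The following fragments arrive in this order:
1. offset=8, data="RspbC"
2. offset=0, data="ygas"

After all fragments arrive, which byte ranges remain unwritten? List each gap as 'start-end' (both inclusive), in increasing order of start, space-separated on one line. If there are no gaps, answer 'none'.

Fragment 1: offset=8 len=5
Fragment 2: offset=0 len=4
Gaps: 4-7 13-15

Answer: 4-7 13-15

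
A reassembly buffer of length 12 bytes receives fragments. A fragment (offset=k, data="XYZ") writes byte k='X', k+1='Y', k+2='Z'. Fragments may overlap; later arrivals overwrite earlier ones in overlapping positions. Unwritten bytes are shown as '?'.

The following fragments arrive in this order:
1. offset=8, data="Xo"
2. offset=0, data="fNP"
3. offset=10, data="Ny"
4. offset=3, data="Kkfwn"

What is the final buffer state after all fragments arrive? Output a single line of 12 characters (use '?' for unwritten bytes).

Fragment 1: offset=8 data="Xo" -> buffer=????????Xo??
Fragment 2: offset=0 data="fNP" -> buffer=fNP?????Xo??
Fragment 3: offset=10 data="Ny" -> buffer=fNP?????XoNy
Fragment 4: offset=3 data="Kkfwn" -> buffer=fNPKkfwnXoNy

Answer: fNPKkfwnXoNy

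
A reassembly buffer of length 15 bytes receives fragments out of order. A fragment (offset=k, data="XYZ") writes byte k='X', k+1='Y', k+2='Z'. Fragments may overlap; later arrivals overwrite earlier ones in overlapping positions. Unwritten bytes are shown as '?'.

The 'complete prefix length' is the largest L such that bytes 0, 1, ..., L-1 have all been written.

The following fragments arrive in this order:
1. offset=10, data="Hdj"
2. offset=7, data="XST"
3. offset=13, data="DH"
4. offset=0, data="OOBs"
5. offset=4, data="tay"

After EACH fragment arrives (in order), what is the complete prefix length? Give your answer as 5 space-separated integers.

Fragment 1: offset=10 data="Hdj" -> buffer=??????????Hdj?? -> prefix_len=0
Fragment 2: offset=7 data="XST" -> buffer=???????XSTHdj?? -> prefix_len=0
Fragment 3: offset=13 data="DH" -> buffer=???????XSTHdjDH -> prefix_len=0
Fragment 4: offset=0 data="OOBs" -> buffer=OOBs???XSTHdjDH -> prefix_len=4
Fragment 5: offset=4 data="tay" -> buffer=OOBstayXSTHdjDH -> prefix_len=15

Answer: 0 0 0 4 15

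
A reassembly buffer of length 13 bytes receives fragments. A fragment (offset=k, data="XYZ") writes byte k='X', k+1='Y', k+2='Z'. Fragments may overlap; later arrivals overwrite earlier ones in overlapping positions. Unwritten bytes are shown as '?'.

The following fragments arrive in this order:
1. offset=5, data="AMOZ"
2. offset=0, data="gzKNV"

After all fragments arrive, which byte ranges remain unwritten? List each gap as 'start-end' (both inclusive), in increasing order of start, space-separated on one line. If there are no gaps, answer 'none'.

Fragment 1: offset=5 len=4
Fragment 2: offset=0 len=5
Gaps: 9-12

Answer: 9-12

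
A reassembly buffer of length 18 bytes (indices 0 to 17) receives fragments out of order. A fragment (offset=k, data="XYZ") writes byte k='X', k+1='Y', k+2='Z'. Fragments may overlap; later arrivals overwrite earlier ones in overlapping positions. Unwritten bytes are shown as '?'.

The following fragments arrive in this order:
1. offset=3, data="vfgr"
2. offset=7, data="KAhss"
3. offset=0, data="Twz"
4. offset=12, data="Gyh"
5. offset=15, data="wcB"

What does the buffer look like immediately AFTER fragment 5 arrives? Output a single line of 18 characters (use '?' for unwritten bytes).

Fragment 1: offset=3 data="vfgr" -> buffer=???vfgr???????????
Fragment 2: offset=7 data="KAhss" -> buffer=???vfgrKAhss??????
Fragment 3: offset=0 data="Twz" -> buffer=TwzvfgrKAhss??????
Fragment 4: offset=12 data="Gyh" -> buffer=TwzvfgrKAhssGyh???
Fragment 5: offset=15 data="wcB" -> buffer=TwzvfgrKAhssGyhwcB

Answer: TwzvfgrKAhssGyhwcB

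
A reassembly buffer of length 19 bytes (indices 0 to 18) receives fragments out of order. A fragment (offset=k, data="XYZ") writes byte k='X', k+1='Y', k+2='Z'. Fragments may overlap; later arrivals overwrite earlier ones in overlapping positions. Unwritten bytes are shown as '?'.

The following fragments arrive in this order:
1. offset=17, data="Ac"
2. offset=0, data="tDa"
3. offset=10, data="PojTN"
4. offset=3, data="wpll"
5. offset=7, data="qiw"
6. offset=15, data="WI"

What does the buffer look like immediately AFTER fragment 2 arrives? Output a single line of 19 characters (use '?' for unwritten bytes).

Answer: tDa??????????????Ac

Derivation:
Fragment 1: offset=17 data="Ac" -> buffer=?????????????????Ac
Fragment 2: offset=0 data="tDa" -> buffer=tDa??????????????Ac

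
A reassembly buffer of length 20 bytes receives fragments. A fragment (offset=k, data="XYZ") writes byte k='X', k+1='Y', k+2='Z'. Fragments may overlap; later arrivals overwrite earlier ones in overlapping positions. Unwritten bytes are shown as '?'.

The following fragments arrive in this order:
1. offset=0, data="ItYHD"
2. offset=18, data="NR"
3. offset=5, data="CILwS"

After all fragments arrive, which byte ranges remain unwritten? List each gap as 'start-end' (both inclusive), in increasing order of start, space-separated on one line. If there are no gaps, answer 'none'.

Fragment 1: offset=0 len=5
Fragment 2: offset=18 len=2
Fragment 3: offset=5 len=5
Gaps: 10-17

Answer: 10-17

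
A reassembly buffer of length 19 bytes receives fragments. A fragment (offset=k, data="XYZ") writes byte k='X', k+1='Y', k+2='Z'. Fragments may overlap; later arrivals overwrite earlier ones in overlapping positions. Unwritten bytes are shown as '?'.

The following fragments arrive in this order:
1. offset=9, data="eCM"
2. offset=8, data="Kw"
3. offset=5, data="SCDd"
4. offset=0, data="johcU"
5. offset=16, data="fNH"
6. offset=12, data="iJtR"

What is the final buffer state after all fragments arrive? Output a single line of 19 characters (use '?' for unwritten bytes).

Answer: johcUSCDdwCMiJtRfNH

Derivation:
Fragment 1: offset=9 data="eCM" -> buffer=?????????eCM???????
Fragment 2: offset=8 data="Kw" -> buffer=????????KwCM???????
Fragment 3: offset=5 data="SCDd" -> buffer=?????SCDdwCM???????
Fragment 4: offset=0 data="johcU" -> buffer=johcUSCDdwCM???????
Fragment 5: offset=16 data="fNH" -> buffer=johcUSCDdwCM????fNH
Fragment 6: offset=12 data="iJtR" -> buffer=johcUSCDdwCMiJtRfNH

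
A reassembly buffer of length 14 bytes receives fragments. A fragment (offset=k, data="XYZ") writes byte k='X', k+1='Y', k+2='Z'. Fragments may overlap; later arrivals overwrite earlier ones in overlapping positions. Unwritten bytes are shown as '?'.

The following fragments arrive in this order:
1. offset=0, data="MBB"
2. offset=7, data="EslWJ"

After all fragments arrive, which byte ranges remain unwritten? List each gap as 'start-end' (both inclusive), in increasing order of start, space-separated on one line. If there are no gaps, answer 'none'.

Answer: 3-6 12-13

Derivation:
Fragment 1: offset=0 len=3
Fragment 2: offset=7 len=5
Gaps: 3-6 12-13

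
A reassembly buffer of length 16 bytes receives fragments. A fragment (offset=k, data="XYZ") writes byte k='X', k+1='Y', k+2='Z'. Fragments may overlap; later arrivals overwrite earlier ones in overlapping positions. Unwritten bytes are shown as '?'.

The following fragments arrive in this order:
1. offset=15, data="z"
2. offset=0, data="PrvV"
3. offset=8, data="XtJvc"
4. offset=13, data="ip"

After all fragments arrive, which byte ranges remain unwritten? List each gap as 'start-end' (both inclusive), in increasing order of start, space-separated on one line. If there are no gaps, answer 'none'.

Fragment 1: offset=15 len=1
Fragment 2: offset=0 len=4
Fragment 3: offset=8 len=5
Fragment 4: offset=13 len=2
Gaps: 4-7

Answer: 4-7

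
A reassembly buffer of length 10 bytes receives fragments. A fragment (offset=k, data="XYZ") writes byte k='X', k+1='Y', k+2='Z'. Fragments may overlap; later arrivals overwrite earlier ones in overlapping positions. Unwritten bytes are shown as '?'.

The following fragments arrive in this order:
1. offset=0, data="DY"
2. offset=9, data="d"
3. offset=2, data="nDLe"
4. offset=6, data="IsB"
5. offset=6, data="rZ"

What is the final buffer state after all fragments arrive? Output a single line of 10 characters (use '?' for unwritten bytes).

Fragment 1: offset=0 data="DY" -> buffer=DY????????
Fragment 2: offset=9 data="d" -> buffer=DY???????d
Fragment 3: offset=2 data="nDLe" -> buffer=DYnDLe???d
Fragment 4: offset=6 data="IsB" -> buffer=DYnDLeIsBd
Fragment 5: offset=6 data="rZ" -> buffer=DYnDLerZBd

Answer: DYnDLerZBd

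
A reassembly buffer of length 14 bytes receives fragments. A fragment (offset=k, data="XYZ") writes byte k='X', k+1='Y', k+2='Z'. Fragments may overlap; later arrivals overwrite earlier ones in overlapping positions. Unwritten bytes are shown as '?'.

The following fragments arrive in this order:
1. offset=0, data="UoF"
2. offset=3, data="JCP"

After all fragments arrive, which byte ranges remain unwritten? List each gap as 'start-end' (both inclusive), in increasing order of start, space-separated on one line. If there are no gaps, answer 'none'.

Fragment 1: offset=0 len=3
Fragment 2: offset=3 len=3
Gaps: 6-13

Answer: 6-13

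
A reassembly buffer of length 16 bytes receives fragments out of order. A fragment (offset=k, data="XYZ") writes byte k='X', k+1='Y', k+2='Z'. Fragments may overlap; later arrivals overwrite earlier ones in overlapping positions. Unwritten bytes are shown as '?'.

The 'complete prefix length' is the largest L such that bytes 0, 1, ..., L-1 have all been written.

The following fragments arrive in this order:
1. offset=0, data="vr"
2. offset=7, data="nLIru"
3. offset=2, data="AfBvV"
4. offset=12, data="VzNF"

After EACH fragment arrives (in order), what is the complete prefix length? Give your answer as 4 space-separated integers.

Fragment 1: offset=0 data="vr" -> buffer=vr?????????????? -> prefix_len=2
Fragment 2: offset=7 data="nLIru" -> buffer=vr?????nLIru???? -> prefix_len=2
Fragment 3: offset=2 data="AfBvV" -> buffer=vrAfBvVnLIru???? -> prefix_len=12
Fragment 4: offset=12 data="VzNF" -> buffer=vrAfBvVnLIruVzNF -> prefix_len=16

Answer: 2 2 12 16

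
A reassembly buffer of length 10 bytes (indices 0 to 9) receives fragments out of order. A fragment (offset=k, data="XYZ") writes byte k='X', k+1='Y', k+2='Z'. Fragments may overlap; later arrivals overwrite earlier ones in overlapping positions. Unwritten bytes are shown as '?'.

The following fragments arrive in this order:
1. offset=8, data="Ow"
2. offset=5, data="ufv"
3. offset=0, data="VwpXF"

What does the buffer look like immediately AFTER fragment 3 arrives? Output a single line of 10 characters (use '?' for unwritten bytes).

Answer: VwpXFufvOw

Derivation:
Fragment 1: offset=8 data="Ow" -> buffer=????????Ow
Fragment 2: offset=5 data="ufv" -> buffer=?????ufvOw
Fragment 3: offset=0 data="VwpXF" -> buffer=VwpXFufvOw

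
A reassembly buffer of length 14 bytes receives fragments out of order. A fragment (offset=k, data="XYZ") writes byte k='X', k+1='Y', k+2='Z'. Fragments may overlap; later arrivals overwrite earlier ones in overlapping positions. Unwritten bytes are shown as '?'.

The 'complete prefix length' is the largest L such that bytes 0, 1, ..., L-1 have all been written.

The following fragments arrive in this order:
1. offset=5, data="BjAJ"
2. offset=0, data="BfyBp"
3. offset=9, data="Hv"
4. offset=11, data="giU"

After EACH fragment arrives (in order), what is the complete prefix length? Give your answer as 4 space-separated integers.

Fragment 1: offset=5 data="BjAJ" -> buffer=?????BjAJ????? -> prefix_len=0
Fragment 2: offset=0 data="BfyBp" -> buffer=BfyBpBjAJ????? -> prefix_len=9
Fragment 3: offset=9 data="Hv" -> buffer=BfyBpBjAJHv??? -> prefix_len=11
Fragment 4: offset=11 data="giU" -> buffer=BfyBpBjAJHvgiU -> prefix_len=14

Answer: 0 9 11 14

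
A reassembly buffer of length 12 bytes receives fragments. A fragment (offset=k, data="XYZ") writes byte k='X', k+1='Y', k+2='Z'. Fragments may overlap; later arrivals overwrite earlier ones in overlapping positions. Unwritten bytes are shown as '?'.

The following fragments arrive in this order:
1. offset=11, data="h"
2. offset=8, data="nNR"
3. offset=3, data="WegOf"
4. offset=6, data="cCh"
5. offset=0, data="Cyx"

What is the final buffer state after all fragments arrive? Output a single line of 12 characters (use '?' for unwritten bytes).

Answer: CyxWegcChNRh

Derivation:
Fragment 1: offset=11 data="h" -> buffer=???????????h
Fragment 2: offset=8 data="nNR" -> buffer=????????nNRh
Fragment 3: offset=3 data="WegOf" -> buffer=???WegOfnNRh
Fragment 4: offset=6 data="cCh" -> buffer=???WegcChNRh
Fragment 5: offset=0 data="Cyx" -> buffer=CyxWegcChNRh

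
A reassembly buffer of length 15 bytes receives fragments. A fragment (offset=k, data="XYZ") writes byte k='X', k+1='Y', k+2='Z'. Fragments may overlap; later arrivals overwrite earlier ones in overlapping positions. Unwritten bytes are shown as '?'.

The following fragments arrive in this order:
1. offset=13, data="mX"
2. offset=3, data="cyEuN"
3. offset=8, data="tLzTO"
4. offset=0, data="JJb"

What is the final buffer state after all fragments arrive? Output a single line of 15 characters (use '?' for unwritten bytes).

Fragment 1: offset=13 data="mX" -> buffer=?????????????mX
Fragment 2: offset=3 data="cyEuN" -> buffer=???cyEuN?????mX
Fragment 3: offset=8 data="tLzTO" -> buffer=???cyEuNtLzTOmX
Fragment 4: offset=0 data="JJb" -> buffer=JJbcyEuNtLzTOmX

Answer: JJbcyEuNtLzTOmX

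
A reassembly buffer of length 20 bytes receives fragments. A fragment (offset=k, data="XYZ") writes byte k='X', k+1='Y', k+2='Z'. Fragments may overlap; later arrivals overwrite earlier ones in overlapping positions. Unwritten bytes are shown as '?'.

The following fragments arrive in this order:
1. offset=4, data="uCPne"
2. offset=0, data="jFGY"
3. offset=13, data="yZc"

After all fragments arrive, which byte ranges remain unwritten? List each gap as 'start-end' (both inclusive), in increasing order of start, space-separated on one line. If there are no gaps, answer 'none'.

Fragment 1: offset=4 len=5
Fragment 2: offset=0 len=4
Fragment 3: offset=13 len=3
Gaps: 9-12 16-19

Answer: 9-12 16-19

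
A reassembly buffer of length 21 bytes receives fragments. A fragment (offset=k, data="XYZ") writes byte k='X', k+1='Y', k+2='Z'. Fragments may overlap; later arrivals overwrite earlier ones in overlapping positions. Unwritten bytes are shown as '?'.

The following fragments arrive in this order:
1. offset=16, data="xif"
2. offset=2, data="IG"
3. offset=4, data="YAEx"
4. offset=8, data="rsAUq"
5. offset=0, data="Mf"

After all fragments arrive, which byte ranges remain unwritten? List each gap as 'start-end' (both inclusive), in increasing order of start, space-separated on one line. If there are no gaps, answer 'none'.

Answer: 13-15 19-20

Derivation:
Fragment 1: offset=16 len=3
Fragment 2: offset=2 len=2
Fragment 3: offset=4 len=4
Fragment 4: offset=8 len=5
Fragment 5: offset=0 len=2
Gaps: 13-15 19-20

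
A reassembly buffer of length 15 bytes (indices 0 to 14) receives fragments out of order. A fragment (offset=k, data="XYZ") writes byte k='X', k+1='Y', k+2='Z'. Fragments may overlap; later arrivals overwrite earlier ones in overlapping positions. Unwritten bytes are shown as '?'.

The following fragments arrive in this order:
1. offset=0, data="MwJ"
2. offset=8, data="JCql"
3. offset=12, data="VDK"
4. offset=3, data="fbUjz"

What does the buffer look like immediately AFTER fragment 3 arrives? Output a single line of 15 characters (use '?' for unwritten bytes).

Answer: MwJ?????JCqlVDK

Derivation:
Fragment 1: offset=0 data="MwJ" -> buffer=MwJ????????????
Fragment 2: offset=8 data="JCql" -> buffer=MwJ?????JCql???
Fragment 3: offset=12 data="VDK" -> buffer=MwJ?????JCqlVDK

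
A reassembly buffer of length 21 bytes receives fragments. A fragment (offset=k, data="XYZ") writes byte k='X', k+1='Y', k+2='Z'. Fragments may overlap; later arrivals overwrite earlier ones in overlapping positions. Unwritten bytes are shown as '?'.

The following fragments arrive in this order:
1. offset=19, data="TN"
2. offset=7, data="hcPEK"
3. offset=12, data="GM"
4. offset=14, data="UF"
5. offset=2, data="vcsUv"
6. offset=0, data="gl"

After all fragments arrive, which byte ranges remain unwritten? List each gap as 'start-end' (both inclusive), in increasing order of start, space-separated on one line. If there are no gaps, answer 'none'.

Answer: 16-18

Derivation:
Fragment 1: offset=19 len=2
Fragment 2: offset=7 len=5
Fragment 3: offset=12 len=2
Fragment 4: offset=14 len=2
Fragment 5: offset=2 len=5
Fragment 6: offset=0 len=2
Gaps: 16-18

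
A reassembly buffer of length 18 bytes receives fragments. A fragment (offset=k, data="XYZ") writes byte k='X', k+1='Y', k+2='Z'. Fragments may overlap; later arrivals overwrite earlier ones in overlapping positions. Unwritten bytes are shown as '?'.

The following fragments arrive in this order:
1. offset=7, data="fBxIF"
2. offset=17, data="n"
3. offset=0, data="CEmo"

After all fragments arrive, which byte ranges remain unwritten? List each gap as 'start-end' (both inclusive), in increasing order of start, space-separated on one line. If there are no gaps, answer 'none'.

Answer: 4-6 12-16

Derivation:
Fragment 1: offset=7 len=5
Fragment 2: offset=17 len=1
Fragment 3: offset=0 len=4
Gaps: 4-6 12-16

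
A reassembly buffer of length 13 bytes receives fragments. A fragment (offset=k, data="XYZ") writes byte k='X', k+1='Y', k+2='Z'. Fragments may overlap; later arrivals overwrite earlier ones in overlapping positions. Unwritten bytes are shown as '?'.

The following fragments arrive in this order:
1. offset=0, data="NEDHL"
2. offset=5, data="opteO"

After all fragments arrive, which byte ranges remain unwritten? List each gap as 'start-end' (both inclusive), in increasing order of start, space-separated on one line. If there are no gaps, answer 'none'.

Fragment 1: offset=0 len=5
Fragment 2: offset=5 len=5
Gaps: 10-12

Answer: 10-12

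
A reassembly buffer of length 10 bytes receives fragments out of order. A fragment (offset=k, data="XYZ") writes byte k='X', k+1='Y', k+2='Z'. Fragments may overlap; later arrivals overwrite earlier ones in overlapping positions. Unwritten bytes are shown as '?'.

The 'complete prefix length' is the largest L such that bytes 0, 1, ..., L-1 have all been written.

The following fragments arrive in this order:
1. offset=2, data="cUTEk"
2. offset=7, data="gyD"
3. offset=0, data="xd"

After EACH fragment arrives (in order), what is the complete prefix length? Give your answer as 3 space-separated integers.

Fragment 1: offset=2 data="cUTEk" -> buffer=??cUTEk??? -> prefix_len=0
Fragment 2: offset=7 data="gyD" -> buffer=??cUTEkgyD -> prefix_len=0
Fragment 3: offset=0 data="xd" -> buffer=xdcUTEkgyD -> prefix_len=10

Answer: 0 0 10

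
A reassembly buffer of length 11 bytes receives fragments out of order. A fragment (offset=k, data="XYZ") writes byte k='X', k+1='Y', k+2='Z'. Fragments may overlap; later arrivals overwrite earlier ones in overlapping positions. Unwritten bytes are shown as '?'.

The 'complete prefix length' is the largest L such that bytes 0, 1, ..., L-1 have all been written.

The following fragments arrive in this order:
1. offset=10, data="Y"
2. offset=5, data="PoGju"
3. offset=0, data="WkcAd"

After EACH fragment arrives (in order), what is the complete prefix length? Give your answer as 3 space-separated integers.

Answer: 0 0 11

Derivation:
Fragment 1: offset=10 data="Y" -> buffer=??????????Y -> prefix_len=0
Fragment 2: offset=5 data="PoGju" -> buffer=?????PoGjuY -> prefix_len=0
Fragment 3: offset=0 data="WkcAd" -> buffer=WkcAdPoGjuY -> prefix_len=11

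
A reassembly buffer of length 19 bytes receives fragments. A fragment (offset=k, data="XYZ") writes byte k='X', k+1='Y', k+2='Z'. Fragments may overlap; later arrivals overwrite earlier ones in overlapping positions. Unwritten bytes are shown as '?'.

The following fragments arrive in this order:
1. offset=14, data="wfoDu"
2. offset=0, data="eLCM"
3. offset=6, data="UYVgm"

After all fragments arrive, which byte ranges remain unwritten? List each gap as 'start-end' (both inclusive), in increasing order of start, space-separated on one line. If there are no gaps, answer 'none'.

Answer: 4-5 11-13

Derivation:
Fragment 1: offset=14 len=5
Fragment 2: offset=0 len=4
Fragment 3: offset=6 len=5
Gaps: 4-5 11-13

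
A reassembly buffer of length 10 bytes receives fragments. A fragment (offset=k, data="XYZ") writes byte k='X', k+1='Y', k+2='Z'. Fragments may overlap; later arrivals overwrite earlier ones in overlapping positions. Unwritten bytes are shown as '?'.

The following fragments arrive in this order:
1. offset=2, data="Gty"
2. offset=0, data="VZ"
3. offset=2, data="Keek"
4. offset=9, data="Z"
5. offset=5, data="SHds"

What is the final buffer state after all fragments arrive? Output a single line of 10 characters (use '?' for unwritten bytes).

Fragment 1: offset=2 data="Gty" -> buffer=??Gty?????
Fragment 2: offset=0 data="VZ" -> buffer=VZGty?????
Fragment 3: offset=2 data="Keek" -> buffer=VZKeek????
Fragment 4: offset=9 data="Z" -> buffer=VZKeek???Z
Fragment 5: offset=5 data="SHds" -> buffer=VZKeeSHdsZ

Answer: VZKeeSHdsZ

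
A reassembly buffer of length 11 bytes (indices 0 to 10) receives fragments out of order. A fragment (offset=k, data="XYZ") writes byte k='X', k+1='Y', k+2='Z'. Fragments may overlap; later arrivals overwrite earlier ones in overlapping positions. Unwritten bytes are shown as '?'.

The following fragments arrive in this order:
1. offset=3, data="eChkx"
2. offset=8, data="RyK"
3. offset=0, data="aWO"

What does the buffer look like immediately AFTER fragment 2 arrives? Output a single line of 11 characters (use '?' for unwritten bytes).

Answer: ???eChkxRyK

Derivation:
Fragment 1: offset=3 data="eChkx" -> buffer=???eChkx???
Fragment 2: offset=8 data="RyK" -> buffer=???eChkxRyK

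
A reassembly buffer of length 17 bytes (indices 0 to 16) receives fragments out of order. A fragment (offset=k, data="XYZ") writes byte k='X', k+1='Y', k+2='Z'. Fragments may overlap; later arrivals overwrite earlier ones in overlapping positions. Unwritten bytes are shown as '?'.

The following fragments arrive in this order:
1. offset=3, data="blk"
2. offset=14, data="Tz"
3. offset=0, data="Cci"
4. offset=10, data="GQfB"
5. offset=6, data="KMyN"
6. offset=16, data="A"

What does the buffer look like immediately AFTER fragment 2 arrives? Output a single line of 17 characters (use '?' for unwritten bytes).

Answer: ???blk????????Tz?

Derivation:
Fragment 1: offset=3 data="blk" -> buffer=???blk???????????
Fragment 2: offset=14 data="Tz" -> buffer=???blk????????Tz?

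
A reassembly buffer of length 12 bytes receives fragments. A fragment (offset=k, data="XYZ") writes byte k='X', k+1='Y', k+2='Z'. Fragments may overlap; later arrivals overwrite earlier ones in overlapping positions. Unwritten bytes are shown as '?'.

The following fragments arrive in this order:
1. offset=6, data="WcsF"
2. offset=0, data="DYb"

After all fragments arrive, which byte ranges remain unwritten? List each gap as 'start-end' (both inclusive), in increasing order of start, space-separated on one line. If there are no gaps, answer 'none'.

Fragment 1: offset=6 len=4
Fragment 2: offset=0 len=3
Gaps: 3-5 10-11

Answer: 3-5 10-11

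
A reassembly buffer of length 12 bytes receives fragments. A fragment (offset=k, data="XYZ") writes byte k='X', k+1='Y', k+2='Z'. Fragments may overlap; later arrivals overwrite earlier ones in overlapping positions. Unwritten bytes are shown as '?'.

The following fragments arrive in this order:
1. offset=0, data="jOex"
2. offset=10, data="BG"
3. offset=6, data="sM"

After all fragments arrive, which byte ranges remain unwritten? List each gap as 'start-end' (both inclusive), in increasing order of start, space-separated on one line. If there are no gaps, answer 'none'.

Answer: 4-5 8-9

Derivation:
Fragment 1: offset=0 len=4
Fragment 2: offset=10 len=2
Fragment 3: offset=6 len=2
Gaps: 4-5 8-9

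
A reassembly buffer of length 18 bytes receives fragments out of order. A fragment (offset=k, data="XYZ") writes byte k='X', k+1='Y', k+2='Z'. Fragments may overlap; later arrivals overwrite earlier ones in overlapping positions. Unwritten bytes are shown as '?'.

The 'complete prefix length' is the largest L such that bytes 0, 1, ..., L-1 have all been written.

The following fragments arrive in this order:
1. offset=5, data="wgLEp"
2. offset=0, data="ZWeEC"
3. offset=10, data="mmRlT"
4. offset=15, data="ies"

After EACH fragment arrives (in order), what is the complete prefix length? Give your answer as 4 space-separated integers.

Fragment 1: offset=5 data="wgLEp" -> buffer=?????wgLEp???????? -> prefix_len=0
Fragment 2: offset=0 data="ZWeEC" -> buffer=ZWeECwgLEp???????? -> prefix_len=10
Fragment 3: offset=10 data="mmRlT" -> buffer=ZWeECwgLEpmmRlT??? -> prefix_len=15
Fragment 4: offset=15 data="ies" -> buffer=ZWeECwgLEpmmRlTies -> prefix_len=18

Answer: 0 10 15 18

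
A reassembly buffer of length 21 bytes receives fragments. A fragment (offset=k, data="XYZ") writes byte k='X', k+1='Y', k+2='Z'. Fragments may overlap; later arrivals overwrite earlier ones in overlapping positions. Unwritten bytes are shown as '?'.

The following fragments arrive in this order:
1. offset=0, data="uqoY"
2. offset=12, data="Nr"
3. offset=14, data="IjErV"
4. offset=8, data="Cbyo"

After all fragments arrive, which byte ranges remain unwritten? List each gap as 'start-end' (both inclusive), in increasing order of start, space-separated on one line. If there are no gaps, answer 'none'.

Fragment 1: offset=0 len=4
Fragment 2: offset=12 len=2
Fragment 3: offset=14 len=5
Fragment 4: offset=8 len=4
Gaps: 4-7 19-20

Answer: 4-7 19-20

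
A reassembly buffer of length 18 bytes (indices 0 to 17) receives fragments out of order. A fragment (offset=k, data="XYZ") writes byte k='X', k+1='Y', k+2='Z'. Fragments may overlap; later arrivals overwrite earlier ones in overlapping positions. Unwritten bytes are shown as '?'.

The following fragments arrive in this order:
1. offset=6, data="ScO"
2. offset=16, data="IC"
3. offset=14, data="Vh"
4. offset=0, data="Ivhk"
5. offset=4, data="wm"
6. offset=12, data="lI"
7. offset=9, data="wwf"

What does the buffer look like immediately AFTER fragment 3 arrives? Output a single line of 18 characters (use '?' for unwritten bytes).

Fragment 1: offset=6 data="ScO" -> buffer=??????ScO?????????
Fragment 2: offset=16 data="IC" -> buffer=??????ScO???????IC
Fragment 3: offset=14 data="Vh" -> buffer=??????ScO?????VhIC

Answer: ??????ScO?????VhIC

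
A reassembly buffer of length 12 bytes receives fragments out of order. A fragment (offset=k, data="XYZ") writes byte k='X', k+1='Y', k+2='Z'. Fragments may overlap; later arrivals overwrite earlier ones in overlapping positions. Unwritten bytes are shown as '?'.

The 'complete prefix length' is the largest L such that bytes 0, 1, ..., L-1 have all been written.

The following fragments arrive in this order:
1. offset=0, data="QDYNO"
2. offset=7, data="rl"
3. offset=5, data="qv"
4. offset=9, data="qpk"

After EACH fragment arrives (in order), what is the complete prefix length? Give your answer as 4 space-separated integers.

Fragment 1: offset=0 data="QDYNO" -> buffer=QDYNO??????? -> prefix_len=5
Fragment 2: offset=7 data="rl" -> buffer=QDYNO??rl??? -> prefix_len=5
Fragment 3: offset=5 data="qv" -> buffer=QDYNOqvrl??? -> prefix_len=9
Fragment 4: offset=9 data="qpk" -> buffer=QDYNOqvrlqpk -> prefix_len=12

Answer: 5 5 9 12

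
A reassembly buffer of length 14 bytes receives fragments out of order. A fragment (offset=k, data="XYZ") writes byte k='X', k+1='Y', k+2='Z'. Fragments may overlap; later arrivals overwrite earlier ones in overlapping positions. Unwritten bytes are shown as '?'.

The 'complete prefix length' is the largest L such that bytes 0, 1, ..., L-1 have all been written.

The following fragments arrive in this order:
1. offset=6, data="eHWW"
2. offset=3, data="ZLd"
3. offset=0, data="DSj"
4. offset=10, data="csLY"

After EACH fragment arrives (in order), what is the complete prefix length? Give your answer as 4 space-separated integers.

Fragment 1: offset=6 data="eHWW" -> buffer=??????eHWW???? -> prefix_len=0
Fragment 2: offset=3 data="ZLd" -> buffer=???ZLdeHWW???? -> prefix_len=0
Fragment 3: offset=0 data="DSj" -> buffer=DSjZLdeHWW???? -> prefix_len=10
Fragment 4: offset=10 data="csLY" -> buffer=DSjZLdeHWWcsLY -> prefix_len=14

Answer: 0 0 10 14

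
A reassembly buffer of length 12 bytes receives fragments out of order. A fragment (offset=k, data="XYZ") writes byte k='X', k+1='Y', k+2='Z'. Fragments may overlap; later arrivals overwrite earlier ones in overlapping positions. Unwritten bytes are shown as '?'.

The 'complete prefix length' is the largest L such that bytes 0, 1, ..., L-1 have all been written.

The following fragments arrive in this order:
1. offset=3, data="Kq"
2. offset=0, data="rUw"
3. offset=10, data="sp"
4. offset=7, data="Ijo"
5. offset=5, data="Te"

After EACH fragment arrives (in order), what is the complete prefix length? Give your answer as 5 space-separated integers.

Answer: 0 5 5 5 12

Derivation:
Fragment 1: offset=3 data="Kq" -> buffer=???Kq??????? -> prefix_len=0
Fragment 2: offset=0 data="rUw" -> buffer=rUwKq??????? -> prefix_len=5
Fragment 3: offset=10 data="sp" -> buffer=rUwKq?????sp -> prefix_len=5
Fragment 4: offset=7 data="Ijo" -> buffer=rUwKq??Ijosp -> prefix_len=5
Fragment 5: offset=5 data="Te" -> buffer=rUwKqTeIjosp -> prefix_len=12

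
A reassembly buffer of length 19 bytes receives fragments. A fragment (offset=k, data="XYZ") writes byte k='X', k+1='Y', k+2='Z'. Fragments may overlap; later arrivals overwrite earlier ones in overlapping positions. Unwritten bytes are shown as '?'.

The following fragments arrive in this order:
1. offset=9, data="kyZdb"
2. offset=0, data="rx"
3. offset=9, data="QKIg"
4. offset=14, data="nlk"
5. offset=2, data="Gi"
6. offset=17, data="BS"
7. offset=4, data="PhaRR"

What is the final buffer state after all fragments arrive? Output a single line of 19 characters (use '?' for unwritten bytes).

Answer: rxGiPhaRRQKIgbnlkBS

Derivation:
Fragment 1: offset=9 data="kyZdb" -> buffer=?????????kyZdb?????
Fragment 2: offset=0 data="rx" -> buffer=rx???????kyZdb?????
Fragment 3: offset=9 data="QKIg" -> buffer=rx???????QKIgb?????
Fragment 4: offset=14 data="nlk" -> buffer=rx???????QKIgbnlk??
Fragment 5: offset=2 data="Gi" -> buffer=rxGi?????QKIgbnlk??
Fragment 6: offset=17 data="BS" -> buffer=rxGi?????QKIgbnlkBS
Fragment 7: offset=4 data="PhaRR" -> buffer=rxGiPhaRRQKIgbnlkBS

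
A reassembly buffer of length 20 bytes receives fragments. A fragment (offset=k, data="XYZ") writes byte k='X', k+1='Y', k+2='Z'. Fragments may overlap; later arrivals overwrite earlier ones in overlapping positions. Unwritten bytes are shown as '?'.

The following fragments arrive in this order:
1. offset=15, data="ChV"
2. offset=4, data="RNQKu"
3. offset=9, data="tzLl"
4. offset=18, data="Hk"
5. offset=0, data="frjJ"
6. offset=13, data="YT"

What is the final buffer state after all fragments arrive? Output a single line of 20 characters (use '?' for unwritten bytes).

Answer: frjJRNQKutzLlYTChVHk

Derivation:
Fragment 1: offset=15 data="ChV" -> buffer=???????????????ChV??
Fragment 2: offset=4 data="RNQKu" -> buffer=????RNQKu??????ChV??
Fragment 3: offset=9 data="tzLl" -> buffer=????RNQKutzLl??ChV??
Fragment 4: offset=18 data="Hk" -> buffer=????RNQKutzLl??ChVHk
Fragment 5: offset=0 data="frjJ" -> buffer=frjJRNQKutzLl??ChVHk
Fragment 6: offset=13 data="YT" -> buffer=frjJRNQKutzLlYTChVHk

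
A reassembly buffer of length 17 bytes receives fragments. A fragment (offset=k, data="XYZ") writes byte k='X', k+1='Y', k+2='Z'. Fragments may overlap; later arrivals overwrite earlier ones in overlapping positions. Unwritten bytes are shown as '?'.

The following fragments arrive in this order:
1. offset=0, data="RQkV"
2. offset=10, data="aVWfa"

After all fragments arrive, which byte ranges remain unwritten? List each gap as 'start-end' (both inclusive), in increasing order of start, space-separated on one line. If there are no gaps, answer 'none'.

Fragment 1: offset=0 len=4
Fragment 2: offset=10 len=5
Gaps: 4-9 15-16

Answer: 4-9 15-16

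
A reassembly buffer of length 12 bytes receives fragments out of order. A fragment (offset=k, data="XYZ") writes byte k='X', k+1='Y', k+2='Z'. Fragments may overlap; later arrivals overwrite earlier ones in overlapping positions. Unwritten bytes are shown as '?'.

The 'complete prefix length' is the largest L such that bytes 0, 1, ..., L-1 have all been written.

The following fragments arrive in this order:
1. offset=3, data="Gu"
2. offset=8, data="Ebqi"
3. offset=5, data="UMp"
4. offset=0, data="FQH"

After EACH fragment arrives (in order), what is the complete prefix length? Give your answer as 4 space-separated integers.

Fragment 1: offset=3 data="Gu" -> buffer=???Gu??????? -> prefix_len=0
Fragment 2: offset=8 data="Ebqi" -> buffer=???Gu???Ebqi -> prefix_len=0
Fragment 3: offset=5 data="UMp" -> buffer=???GuUMpEbqi -> prefix_len=0
Fragment 4: offset=0 data="FQH" -> buffer=FQHGuUMpEbqi -> prefix_len=12

Answer: 0 0 0 12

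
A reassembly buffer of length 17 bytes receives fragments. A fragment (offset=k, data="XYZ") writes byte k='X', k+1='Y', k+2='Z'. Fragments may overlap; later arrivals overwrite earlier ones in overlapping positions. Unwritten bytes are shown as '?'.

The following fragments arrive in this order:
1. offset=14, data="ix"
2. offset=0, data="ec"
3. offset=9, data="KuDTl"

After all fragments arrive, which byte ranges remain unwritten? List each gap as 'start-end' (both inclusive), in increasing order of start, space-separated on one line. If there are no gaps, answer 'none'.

Answer: 2-8 16-16

Derivation:
Fragment 1: offset=14 len=2
Fragment 2: offset=0 len=2
Fragment 3: offset=9 len=5
Gaps: 2-8 16-16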